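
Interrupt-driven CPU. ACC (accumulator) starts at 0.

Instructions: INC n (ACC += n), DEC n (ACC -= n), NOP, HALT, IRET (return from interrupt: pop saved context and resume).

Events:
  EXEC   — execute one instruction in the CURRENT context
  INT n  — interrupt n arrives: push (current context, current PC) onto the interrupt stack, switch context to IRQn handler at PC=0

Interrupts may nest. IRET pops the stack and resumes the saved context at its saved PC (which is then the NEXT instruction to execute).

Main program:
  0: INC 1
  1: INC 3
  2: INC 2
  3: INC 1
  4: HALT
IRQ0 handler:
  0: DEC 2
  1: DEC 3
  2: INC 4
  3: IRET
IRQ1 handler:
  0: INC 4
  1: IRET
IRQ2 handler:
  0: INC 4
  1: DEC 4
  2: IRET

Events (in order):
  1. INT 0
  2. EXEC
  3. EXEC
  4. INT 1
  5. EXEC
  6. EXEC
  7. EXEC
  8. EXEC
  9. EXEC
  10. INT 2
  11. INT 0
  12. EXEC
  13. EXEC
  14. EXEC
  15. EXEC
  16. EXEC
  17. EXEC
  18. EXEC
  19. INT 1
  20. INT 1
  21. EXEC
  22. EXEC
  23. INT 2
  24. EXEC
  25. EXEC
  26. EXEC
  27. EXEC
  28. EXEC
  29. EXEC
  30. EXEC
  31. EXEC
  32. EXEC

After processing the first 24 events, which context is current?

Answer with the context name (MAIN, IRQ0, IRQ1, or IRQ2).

Event 1 (INT 0): INT 0 arrives: push (MAIN, PC=0), enter IRQ0 at PC=0 (depth now 1)
Event 2 (EXEC): [IRQ0] PC=0: DEC 2 -> ACC=-2
Event 3 (EXEC): [IRQ0] PC=1: DEC 3 -> ACC=-5
Event 4 (INT 1): INT 1 arrives: push (IRQ0, PC=2), enter IRQ1 at PC=0 (depth now 2)
Event 5 (EXEC): [IRQ1] PC=0: INC 4 -> ACC=-1
Event 6 (EXEC): [IRQ1] PC=1: IRET -> resume IRQ0 at PC=2 (depth now 1)
Event 7 (EXEC): [IRQ0] PC=2: INC 4 -> ACC=3
Event 8 (EXEC): [IRQ0] PC=3: IRET -> resume MAIN at PC=0 (depth now 0)
Event 9 (EXEC): [MAIN] PC=0: INC 1 -> ACC=4
Event 10 (INT 2): INT 2 arrives: push (MAIN, PC=1), enter IRQ2 at PC=0 (depth now 1)
Event 11 (INT 0): INT 0 arrives: push (IRQ2, PC=0), enter IRQ0 at PC=0 (depth now 2)
Event 12 (EXEC): [IRQ0] PC=0: DEC 2 -> ACC=2
Event 13 (EXEC): [IRQ0] PC=1: DEC 3 -> ACC=-1
Event 14 (EXEC): [IRQ0] PC=2: INC 4 -> ACC=3
Event 15 (EXEC): [IRQ0] PC=3: IRET -> resume IRQ2 at PC=0 (depth now 1)
Event 16 (EXEC): [IRQ2] PC=0: INC 4 -> ACC=7
Event 17 (EXEC): [IRQ2] PC=1: DEC 4 -> ACC=3
Event 18 (EXEC): [IRQ2] PC=2: IRET -> resume MAIN at PC=1 (depth now 0)
Event 19 (INT 1): INT 1 arrives: push (MAIN, PC=1), enter IRQ1 at PC=0 (depth now 1)
Event 20 (INT 1): INT 1 arrives: push (IRQ1, PC=0), enter IRQ1 at PC=0 (depth now 2)
Event 21 (EXEC): [IRQ1] PC=0: INC 4 -> ACC=7
Event 22 (EXEC): [IRQ1] PC=1: IRET -> resume IRQ1 at PC=0 (depth now 1)
Event 23 (INT 2): INT 2 arrives: push (IRQ1, PC=0), enter IRQ2 at PC=0 (depth now 2)
Event 24 (EXEC): [IRQ2] PC=0: INC 4 -> ACC=11

Answer: IRQ2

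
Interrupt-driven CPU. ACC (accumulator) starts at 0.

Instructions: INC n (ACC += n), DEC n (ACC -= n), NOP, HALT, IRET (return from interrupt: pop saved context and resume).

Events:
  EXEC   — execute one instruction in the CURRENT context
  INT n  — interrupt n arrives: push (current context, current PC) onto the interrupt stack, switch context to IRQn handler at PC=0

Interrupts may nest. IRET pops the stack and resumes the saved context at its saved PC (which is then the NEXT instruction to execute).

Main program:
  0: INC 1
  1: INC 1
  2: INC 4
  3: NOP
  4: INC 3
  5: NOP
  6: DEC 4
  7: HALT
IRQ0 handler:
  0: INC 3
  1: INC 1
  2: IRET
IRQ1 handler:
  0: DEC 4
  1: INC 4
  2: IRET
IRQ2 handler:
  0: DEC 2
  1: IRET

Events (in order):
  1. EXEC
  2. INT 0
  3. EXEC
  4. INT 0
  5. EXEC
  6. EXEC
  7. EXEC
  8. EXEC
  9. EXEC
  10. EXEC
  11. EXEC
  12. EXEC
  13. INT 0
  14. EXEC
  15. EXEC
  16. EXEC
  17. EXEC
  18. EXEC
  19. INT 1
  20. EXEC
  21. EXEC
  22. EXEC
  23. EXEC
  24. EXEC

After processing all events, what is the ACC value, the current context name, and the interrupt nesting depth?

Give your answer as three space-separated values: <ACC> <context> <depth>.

Event 1 (EXEC): [MAIN] PC=0: INC 1 -> ACC=1
Event 2 (INT 0): INT 0 arrives: push (MAIN, PC=1), enter IRQ0 at PC=0 (depth now 1)
Event 3 (EXEC): [IRQ0] PC=0: INC 3 -> ACC=4
Event 4 (INT 0): INT 0 arrives: push (IRQ0, PC=1), enter IRQ0 at PC=0 (depth now 2)
Event 5 (EXEC): [IRQ0] PC=0: INC 3 -> ACC=7
Event 6 (EXEC): [IRQ0] PC=1: INC 1 -> ACC=8
Event 7 (EXEC): [IRQ0] PC=2: IRET -> resume IRQ0 at PC=1 (depth now 1)
Event 8 (EXEC): [IRQ0] PC=1: INC 1 -> ACC=9
Event 9 (EXEC): [IRQ0] PC=2: IRET -> resume MAIN at PC=1 (depth now 0)
Event 10 (EXEC): [MAIN] PC=1: INC 1 -> ACC=10
Event 11 (EXEC): [MAIN] PC=2: INC 4 -> ACC=14
Event 12 (EXEC): [MAIN] PC=3: NOP
Event 13 (INT 0): INT 0 arrives: push (MAIN, PC=4), enter IRQ0 at PC=0 (depth now 1)
Event 14 (EXEC): [IRQ0] PC=0: INC 3 -> ACC=17
Event 15 (EXEC): [IRQ0] PC=1: INC 1 -> ACC=18
Event 16 (EXEC): [IRQ0] PC=2: IRET -> resume MAIN at PC=4 (depth now 0)
Event 17 (EXEC): [MAIN] PC=4: INC 3 -> ACC=21
Event 18 (EXEC): [MAIN] PC=5: NOP
Event 19 (INT 1): INT 1 arrives: push (MAIN, PC=6), enter IRQ1 at PC=0 (depth now 1)
Event 20 (EXEC): [IRQ1] PC=0: DEC 4 -> ACC=17
Event 21 (EXEC): [IRQ1] PC=1: INC 4 -> ACC=21
Event 22 (EXEC): [IRQ1] PC=2: IRET -> resume MAIN at PC=6 (depth now 0)
Event 23 (EXEC): [MAIN] PC=6: DEC 4 -> ACC=17
Event 24 (EXEC): [MAIN] PC=7: HALT

Answer: 17 MAIN 0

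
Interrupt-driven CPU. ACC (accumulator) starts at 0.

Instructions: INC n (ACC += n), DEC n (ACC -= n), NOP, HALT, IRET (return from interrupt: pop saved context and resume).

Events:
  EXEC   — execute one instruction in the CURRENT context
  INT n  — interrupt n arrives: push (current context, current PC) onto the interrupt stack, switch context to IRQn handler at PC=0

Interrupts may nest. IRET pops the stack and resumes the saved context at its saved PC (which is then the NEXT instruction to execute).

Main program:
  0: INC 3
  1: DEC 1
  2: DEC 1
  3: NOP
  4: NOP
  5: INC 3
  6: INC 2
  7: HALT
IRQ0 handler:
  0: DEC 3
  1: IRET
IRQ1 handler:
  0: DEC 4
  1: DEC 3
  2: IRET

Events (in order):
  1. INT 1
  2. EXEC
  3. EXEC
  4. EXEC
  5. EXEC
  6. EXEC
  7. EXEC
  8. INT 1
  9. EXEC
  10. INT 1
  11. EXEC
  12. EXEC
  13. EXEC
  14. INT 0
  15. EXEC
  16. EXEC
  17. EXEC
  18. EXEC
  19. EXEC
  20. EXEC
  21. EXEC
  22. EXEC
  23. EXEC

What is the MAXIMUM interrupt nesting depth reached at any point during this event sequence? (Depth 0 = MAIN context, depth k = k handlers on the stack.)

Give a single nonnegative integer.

Answer: 2

Derivation:
Event 1 (INT 1): INT 1 arrives: push (MAIN, PC=0), enter IRQ1 at PC=0 (depth now 1) [depth=1]
Event 2 (EXEC): [IRQ1] PC=0: DEC 4 -> ACC=-4 [depth=1]
Event 3 (EXEC): [IRQ1] PC=1: DEC 3 -> ACC=-7 [depth=1]
Event 4 (EXEC): [IRQ1] PC=2: IRET -> resume MAIN at PC=0 (depth now 0) [depth=0]
Event 5 (EXEC): [MAIN] PC=0: INC 3 -> ACC=-4 [depth=0]
Event 6 (EXEC): [MAIN] PC=1: DEC 1 -> ACC=-5 [depth=0]
Event 7 (EXEC): [MAIN] PC=2: DEC 1 -> ACC=-6 [depth=0]
Event 8 (INT 1): INT 1 arrives: push (MAIN, PC=3), enter IRQ1 at PC=0 (depth now 1) [depth=1]
Event 9 (EXEC): [IRQ1] PC=0: DEC 4 -> ACC=-10 [depth=1]
Event 10 (INT 1): INT 1 arrives: push (IRQ1, PC=1), enter IRQ1 at PC=0 (depth now 2) [depth=2]
Event 11 (EXEC): [IRQ1] PC=0: DEC 4 -> ACC=-14 [depth=2]
Event 12 (EXEC): [IRQ1] PC=1: DEC 3 -> ACC=-17 [depth=2]
Event 13 (EXEC): [IRQ1] PC=2: IRET -> resume IRQ1 at PC=1 (depth now 1) [depth=1]
Event 14 (INT 0): INT 0 arrives: push (IRQ1, PC=1), enter IRQ0 at PC=0 (depth now 2) [depth=2]
Event 15 (EXEC): [IRQ0] PC=0: DEC 3 -> ACC=-20 [depth=2]
Event 16 (EXEC): [IRQ0] PC=1: IRET -> resume IRQ1 at PC=1 (depth now 1) [depth=1]
Event 17 (EXEC): [IRQ1] PC=1: DEC 3 -> ACC=-23 [depth=1]
Event 18 (EXEC): [IRQ1] PC=2: IRET -> resume MAIN at PC=3 (depth now 0) [depth=0]
Event 19 (EXEC): [MAIN] PC=3: NOP [depth=0]
Event 20 (EXEC): [MAIN] PC=4: NOP [depth=0]
Event 21 (EXEC): [MAIN] PC=5: INC 3 -> ACC=-20 [depth=0]
Event 22 (EXEC): [MAIN] PC=6: INC 2 -> ACC=-18 [depth=0]
Event 23 (EXEC): [MAIN] PC=7: HALT [depth=0]
Max depth observed: 2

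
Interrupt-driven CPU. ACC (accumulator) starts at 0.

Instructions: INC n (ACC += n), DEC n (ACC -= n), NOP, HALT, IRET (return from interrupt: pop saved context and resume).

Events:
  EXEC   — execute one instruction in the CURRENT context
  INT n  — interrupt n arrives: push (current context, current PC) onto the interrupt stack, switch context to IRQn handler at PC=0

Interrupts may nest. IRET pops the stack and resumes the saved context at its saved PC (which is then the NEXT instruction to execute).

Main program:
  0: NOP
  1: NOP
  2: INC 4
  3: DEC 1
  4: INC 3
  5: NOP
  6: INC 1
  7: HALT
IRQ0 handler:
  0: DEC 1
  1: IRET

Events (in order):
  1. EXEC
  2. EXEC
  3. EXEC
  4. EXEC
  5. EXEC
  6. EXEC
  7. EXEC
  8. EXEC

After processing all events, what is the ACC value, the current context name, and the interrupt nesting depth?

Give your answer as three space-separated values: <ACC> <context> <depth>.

Answer: 7 MAIN 0

Derivation:
Event 1 (EXEC): [MAIN] PC=0: NOP
Event 2 (EXEC): [MAIN] PC=1: NOP
Event 3 (EXEC): [MAIN] PC=2: INC 4 -> ACC=4
Event 4 (EXEC): [MAIN] PC=3: DEC 1 -> ACC=3
Event 5 (EXEC): [MAIN] PC=4: INC 3 -> ACC=6
Event 6 (EXEC): [MAIN] PC=5: NOP
Event 7 (EXEC): [MAIN] PC=6: INC 1 -> ACC=7
Event 8 (EXEC): [MAIN] PC=7: HALT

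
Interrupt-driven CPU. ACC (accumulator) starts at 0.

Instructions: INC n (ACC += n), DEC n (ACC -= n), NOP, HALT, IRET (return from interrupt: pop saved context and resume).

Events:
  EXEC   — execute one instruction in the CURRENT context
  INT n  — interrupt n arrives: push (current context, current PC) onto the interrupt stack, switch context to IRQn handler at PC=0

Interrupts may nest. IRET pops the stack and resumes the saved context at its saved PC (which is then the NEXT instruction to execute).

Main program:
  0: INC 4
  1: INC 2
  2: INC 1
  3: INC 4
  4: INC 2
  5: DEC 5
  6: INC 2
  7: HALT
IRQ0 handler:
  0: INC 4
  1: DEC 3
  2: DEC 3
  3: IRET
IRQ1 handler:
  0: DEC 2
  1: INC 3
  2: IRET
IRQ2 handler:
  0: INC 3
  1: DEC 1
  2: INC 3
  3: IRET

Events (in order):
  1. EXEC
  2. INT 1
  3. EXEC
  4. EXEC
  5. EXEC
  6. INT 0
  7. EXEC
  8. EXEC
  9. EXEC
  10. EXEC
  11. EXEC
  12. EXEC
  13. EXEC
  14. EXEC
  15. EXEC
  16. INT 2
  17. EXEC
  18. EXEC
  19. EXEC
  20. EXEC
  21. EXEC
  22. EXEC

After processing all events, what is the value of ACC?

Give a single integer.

Event 1 (EXEC): [MAIN] PC=0: INC 4 -> ACC=4
Event 2 (INT 1): INT 1 arrives: push (MAIN, PC=1), enter IRQ1 at PC=0 (depth now 1)
Event 3 (EXEC): [IRQ1] PC=0: DEC 2 -> ACC=2
Event 4 (EXEC): [IRQ1] PC=1: INC 3 -> ACC=5
Event 5 (EXEC): [IRQ1] PC=2: IRET -> resume MAIN at PC=1 (depth now 0)
Event 6 (INT 0): INT 0 arrives: push (MAIN, PC=1), enter IRQ0 at PC=0 (depth now 1)
Event 7 (EXEC): [IRQ0] PC=0: INC 4 -> ACC=9
Event 8 (EXEC): [IRQ0] PC=1: DEC 3 -> ACC=6
Event 9 (EXEC): [IRQ0] PC=2: DEC 3 -> ACC=3
Event 10 (EXEC): [IRQ0] PC=3: IRET -> resume MAIN at PC=1 (depth now 0)
Event 11 (EXEC): [MAIN] PC=1: INC 2 -> ACC=5
Event 12 (EXEC): [MAIN] PC=2: INC 1 -> ACC=6
Event 13 (EXEC): [MAIN] PC=3: INC 4 -> ACC=10
Event 14 (EXEC): [MAIN] PC=4: INC 2 -> ACC=12
Event 15 (EXEC): [MAIN] PC=5: DEC 5 -> ACC=7
Event 16 (INT 2): INT 2 arrives: push (MAIN, PC=6), enter IRQ2 at PC=0 (depth now 1)
Event 17 (EXEC): [IRQ2] PC=0: INC 3 -> ACC=10
Event 18 (EXEC): [IRQ2] PC=1: DEC 1 -> ACC=9
Event 19 (EXEC): [IRQ2] PC=2: INC 3 -> ACC=12
Event 20 (EXEC): [IRQ2] PC=3: IRET -> resume MAIN at PC=6 (depth now 0)
Event 21 (EXEC): [MAIN] PC=6: INC 2 -> ACC=14
Event 22 (EXEC): [MAIN] PC=7: HALT

Answer: 14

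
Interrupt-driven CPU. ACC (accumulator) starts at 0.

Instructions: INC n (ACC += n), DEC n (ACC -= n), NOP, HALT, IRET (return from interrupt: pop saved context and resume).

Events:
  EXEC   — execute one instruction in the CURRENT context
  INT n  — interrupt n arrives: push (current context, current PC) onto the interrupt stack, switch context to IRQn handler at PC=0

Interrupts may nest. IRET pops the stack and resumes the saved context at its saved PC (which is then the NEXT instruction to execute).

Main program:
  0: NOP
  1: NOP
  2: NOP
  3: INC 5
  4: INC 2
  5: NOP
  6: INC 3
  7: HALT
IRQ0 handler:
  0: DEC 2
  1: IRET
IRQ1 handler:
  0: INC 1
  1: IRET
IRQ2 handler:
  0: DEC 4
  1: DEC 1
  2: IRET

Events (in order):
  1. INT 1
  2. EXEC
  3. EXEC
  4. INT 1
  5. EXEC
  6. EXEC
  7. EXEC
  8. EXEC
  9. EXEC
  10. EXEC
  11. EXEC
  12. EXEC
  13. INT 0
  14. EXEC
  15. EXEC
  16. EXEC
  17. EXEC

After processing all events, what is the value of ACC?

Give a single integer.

Event 1 (INT 1): INT 1 arrives: push (MAIN, PC=0), enter IRQ1 at PC=0 (depth now 1)
Event 2 (EXEC): [IRQ1] PC=0: INC 1 -> ACC=1
Event 3 (EXEC): [IRQ1] PC=1: IRET -> resume MAIN at PC=0 (depth now 0)
Event 4 (INT 1): INT 1 arrives: push (MAIN, PC=0), enter IRQ1 at PC=0 (depth now 1)
Event 5 (EXEC): [IRQ1] PC=0: INC 1 -> ACC=2
Event 6 (EXEC): [IRQ1] PC=1: IRET -> resume MAIN at PC=0 (depth now 0)
Event 7 (EXEC): [MAIN] PC=0: NOP
Event 8 (EXEC): [MAIN] PC=1: NOP
Event 9 (EXEC): [MAIN] PC=2: NOP
Event 10 (EXEC): [MAIN] PC=3: INC 5 -> ACC=7
Event 11 (EXEC): [MAIN] PC=4: INC 2 -> ACC=9
Event 12 (EXEC): [MAIN] PC=5: NOP
Event 13 (INT 0): INT 0 arrives: push (MAIN, PC=6), enter IRQ0 at PC=0 (depth now 1)
Event 14 (EXEC): [IRQ0] PC=0: DEC 2 -> ACC=7
Event 15 (EXEC): [IRQ0] PC=1: IRET -> resume MAIN at PC=6 (depth now 0)
Event 16 (EXEC): [MAIN] PC=6: INC 3 -> ACC=10
Event 17 (EXEC): [MAIN] PC=7: HALT

Answer: 10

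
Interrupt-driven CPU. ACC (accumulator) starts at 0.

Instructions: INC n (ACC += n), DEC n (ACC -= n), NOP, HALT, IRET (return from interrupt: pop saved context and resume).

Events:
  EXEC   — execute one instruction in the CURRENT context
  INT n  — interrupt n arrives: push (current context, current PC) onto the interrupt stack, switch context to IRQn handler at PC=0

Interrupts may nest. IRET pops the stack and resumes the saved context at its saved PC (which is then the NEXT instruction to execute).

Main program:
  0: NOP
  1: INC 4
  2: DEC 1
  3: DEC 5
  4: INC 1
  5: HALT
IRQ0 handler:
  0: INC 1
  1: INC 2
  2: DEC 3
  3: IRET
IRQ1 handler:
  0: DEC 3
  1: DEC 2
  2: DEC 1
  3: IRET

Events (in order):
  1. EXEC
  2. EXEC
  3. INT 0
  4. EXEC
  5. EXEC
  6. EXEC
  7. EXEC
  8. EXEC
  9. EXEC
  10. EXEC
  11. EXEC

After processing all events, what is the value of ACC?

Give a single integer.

Event 1 (EXEC): [MAIN] PC=0: NOP
Event 2 (EXEC): [MAIN] PC=1: INC 4 -> ACC=4
Event 3 (INT 0): INT 0 arrives: push (MAIN, PC=2), enter IRQ0 at PC=0 (depth now 1)
Event 4 (EXEC): [IRQ0] PC=0: INC 1 -> ACC=5
Event 5 (EXEC): [IRQ0] PC=1: INC 2 -> ACC=7
Event 6 (EXEC): [IRQ0] PC=2: DEC 3 -> ACC=4
Event 7 (EXEC): [IRQ0] PC=3: IRET -> resume MAIN at PC=2 (depth now 0)
Event 8 (EXEC): [MAIN] PC=2: DEC 1 -> ACC=3
Event 9 (EXEC): [MAIN] PC=3: DEC 5 -> ACC=-2
Event 10 (EXEC): [MAIN] PC=4: INC 1 -> ACC=-1
Event 11 (EXEC): [MAIN] PC=5: HALT

Answer: -1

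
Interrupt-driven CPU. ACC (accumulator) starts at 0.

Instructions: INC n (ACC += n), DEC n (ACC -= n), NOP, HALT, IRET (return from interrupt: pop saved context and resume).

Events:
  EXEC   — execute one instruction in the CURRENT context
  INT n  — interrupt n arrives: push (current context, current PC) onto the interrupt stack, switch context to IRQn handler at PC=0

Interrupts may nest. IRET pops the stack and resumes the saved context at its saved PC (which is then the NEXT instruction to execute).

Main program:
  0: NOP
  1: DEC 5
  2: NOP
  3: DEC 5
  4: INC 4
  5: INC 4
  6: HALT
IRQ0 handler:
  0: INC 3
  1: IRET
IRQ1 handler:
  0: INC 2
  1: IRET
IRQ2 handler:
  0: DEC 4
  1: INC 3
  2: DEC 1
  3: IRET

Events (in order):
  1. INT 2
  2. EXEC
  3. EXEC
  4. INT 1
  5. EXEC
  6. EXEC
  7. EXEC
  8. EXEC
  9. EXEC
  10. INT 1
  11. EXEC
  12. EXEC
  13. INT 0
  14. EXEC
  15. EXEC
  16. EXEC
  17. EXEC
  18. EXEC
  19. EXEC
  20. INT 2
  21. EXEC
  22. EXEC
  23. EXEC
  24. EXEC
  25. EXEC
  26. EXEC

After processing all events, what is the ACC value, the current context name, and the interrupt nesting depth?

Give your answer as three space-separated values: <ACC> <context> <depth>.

Event 1 (INT 2): INT 2 arrives: push (MAIN, PC=0), enter IRQ2 at PC=0 (depth now 1)
Event 2 (EXEC): [IRQ2] PC=0: DEC 4 -> ACC=-4
Event 3 (EXEC): [IRQ2] PC=1: INC 3 -> ACC=-1
Event 4 (INT 1): INT 1 arrives: push (IRQ2, PC=2), enter IRQ1 at PC=0 (depth now 2)
Event 5 (EXEC): [IRQ1] PC=0: INC 2 -> ACC=1
Event 6 (EXEC): [IRQ1] PC=1: IRET -> resume IRQ2 at PC=2 (depth now 1)
Event 7 (EXEC): [IRQ2] PC=2: DEC 1 -> ACC=0
Event 8 (EXEC): [IRQ2] PC=3: IRET -> resume MAIN at PC=0 (depth now 0)
Event 9 (EXEC): [MAIN] PC=0: NOP
Event 10 (INT 1): INT 1 arrives: push (MAIN, PC=1), enter IRQ1 at PC=0 (depth now 1)
Event 11 (EXEC): [IRQ1] PC=0: INC 2 -> ACC=2
Event 12 (EXEC): [IRQ1] PC=1: IRET -> resume MAIN at PC=1 (depth now 0)
Event 13 (INT 0): INT 0 arrives: push (MAIN, PC=1), enter IRQ0 at PC=0 (depth now 1)
Event 14 (EXEC): [IRQ0] PC=0: INC 3 -> ACC=5
Event 15 (EXEC): [IRQ0] PC=1: IRET -> resume MAIN at PC=1 (depth now 0)
Event 16 (EXEC): [MAIN] PC=1: DEC 5 -> ACC=0
Event 17 (EXEC): [MAIN] PC=2: NOP
Event 18 (EXEC): [MAIN] PC=3: DEC 5 -> ACC=-5
Event 19 (EXEC): [MAIN] PC=4: INC 4 -> ACC=-1
Event 20 (INT 2): INT 2 arrives: push (MAIN, PC=5), enter IRQ2 at PC=0 (depth now 1)
Event 21 (EXEC): [IRQ2] PC=0: DEC 4 -> ACC=-5
Event 22 (EXEC): [IRQ2] PC=1: INC 3 -> ACC=-2
Event 23 (EXEC): [IRQ2] PC=2: DEC 1 -> ACC=-3
Event 24 (EXEC): [IRQ2] PC=3: IRET -> resume MAIN at PC=5 (depth now 0)
Event 25 (EXEC): [MAIN] PC=5: INC 4 -> ACC=1
Event 26 (EXEC): [MAIN] PC=6: HALT

Answer: 1 MAIN 0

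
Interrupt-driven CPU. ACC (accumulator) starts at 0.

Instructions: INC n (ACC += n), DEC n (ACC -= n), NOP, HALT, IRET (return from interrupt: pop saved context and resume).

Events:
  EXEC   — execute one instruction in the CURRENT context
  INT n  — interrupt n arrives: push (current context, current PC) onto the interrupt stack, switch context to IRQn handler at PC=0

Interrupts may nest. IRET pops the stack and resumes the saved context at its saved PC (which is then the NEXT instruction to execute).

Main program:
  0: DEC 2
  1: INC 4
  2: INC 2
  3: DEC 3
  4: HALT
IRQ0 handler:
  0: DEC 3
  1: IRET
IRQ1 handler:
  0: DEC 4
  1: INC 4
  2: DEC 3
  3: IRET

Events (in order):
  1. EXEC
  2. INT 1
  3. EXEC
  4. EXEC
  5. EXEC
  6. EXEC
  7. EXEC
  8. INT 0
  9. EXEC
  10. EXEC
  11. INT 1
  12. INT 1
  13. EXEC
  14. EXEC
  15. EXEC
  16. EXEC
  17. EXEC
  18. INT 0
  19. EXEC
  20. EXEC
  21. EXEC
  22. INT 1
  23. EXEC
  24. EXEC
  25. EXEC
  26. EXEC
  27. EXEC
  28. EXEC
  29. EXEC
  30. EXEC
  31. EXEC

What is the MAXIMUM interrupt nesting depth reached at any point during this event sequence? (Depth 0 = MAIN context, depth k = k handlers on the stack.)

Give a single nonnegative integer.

Event 1 (EXEC): [MAIN] PC=0: DEC 2 -> ACC=-2 [depth=0]
Event 2 (INT 1): INT 1 arrives: push (MAIN, PC=1), enter IRQ1 at PC=0 (depth now 1) [depth=1]
Event 3 (EXEC): [IRQ1] PC=0: DEC 4 -> ACC=-6 [depth=1]
Event 4 (EXEC): [IRQ1] PC=1: INC 4 -> ACC=-2 [depth=1]
Event 5 (EXEC): [IRQ1] PC=2: DEC 3 -> ACC=-5 [depth=1]
Event 6 (EXEC): [IRQ1] PC=3: IRET -> resume MAIN at PC=1 (depth now 0) [depth=0]
Event 7 (EXEC): [MAIN] PC=1: INC 4 -> ACC=-1 [depth=0]
Event 8 (INT 0): INT 0 arrives: push (MAIN, PC=2), enter IRQ0 at PC=0 (depth now 1) [depth=1]
Event 9 (EXEC): [IRQ0] PC=0: DEC 3 -> ACC=-4 [depth=1]
Event 10 (EXEC): [IRQ0] PC=1: IRET -> resume MAIN at PC=2 (depth now 0) [depth=0]
Event 11 (INT 1): INT 1 arrives: push (MAIN, PC=2), enter IRQ1 at PC=0 (depth now 1) [depth=1]
Event 12 (INT 1): INT 1 arrives: push (IRQ1, PC=0), enter IRQ1 at PC=0 (depth now 2) [depth=2]
Event 13 (EXEC): [IRQ1] PC=0: DEC 4 -> ACC=-8 [depth=2]
Event 14 (EXEC): [IRQ1] PC=1: INC 4 -> ACC=-4 [depth=2]
Event 15 (EXEC): [IRQ1] PC=2: DEC 3 -> ACC=-7 [depth=2]
Event 16 (EXEC): [IRQ1] PC=3: IRET -> resume IRQ1 at PC=0 (depth now 1) [depth=1]
Event 17 (EXEC): [IRQ1] PC=0: DEC 4 -> ACC=-11 [depth=1]
Event 18 (INT 0): INT 0 arrives: push (IRQ1, PC=1), enter IRQ0 at PC=0 (depth now 2) [depth=2]
Event 19 (EXEC): [IRQ0] PC=0: DEC 3 -> ACC=-14 [depth=2]
Event 20 (EXEC): [IRQ0] PC=1: IRET -> resume IRQ1 at PC=1 (depth now 1) [depth=1]
Event 21 (EXEC): [IRQ1] PC=1: INC 4 -> ACC=-10 [depth=1]
Event 22 (INT 1): INT 1 arrives: push (IRQ1, PC=2), enter IRQ1 at PC=0 (depth now 2) [depth=2]
Event 23 (EXEC): [IRQ1] PC=0: DEC 4 -> ACC=-14 [depth=2]
Event 24 (EXEC): [IRQ1] PC=1: INC 4 -> ACC=-10 [depth=2]
Event 25 (EXEC): [IRQ1] PC=2: DEC 3 -> ACC=-13 [depth=2]
Event 26 (EXEC): [IRQ1] PC=3: IRET -> resume IRQ1 at PC=2 (depth now 1) [depth=1]
Event 27 (EXEC): [IRQ1] PC=2: DEC 3 -> ACC=-16 [depth=1]
Event 28 (EXEC): [IRQ1] PC=3: IRET -> resume MAIN at PC=2 (depth now 0) [depth=0]
Event 29 (EXEC): [MAIN] PC=2: INC 2 -> ACC=-14 [depth=0]
Event 30 (EXEC): [MAIN] PC=3: DEC 3 -> ACC=-17 [depth=0]
Event 31 (EXEC): [MAIN] PC=4: HALT [depth=0]
Max depth observed: 2

Answer: 2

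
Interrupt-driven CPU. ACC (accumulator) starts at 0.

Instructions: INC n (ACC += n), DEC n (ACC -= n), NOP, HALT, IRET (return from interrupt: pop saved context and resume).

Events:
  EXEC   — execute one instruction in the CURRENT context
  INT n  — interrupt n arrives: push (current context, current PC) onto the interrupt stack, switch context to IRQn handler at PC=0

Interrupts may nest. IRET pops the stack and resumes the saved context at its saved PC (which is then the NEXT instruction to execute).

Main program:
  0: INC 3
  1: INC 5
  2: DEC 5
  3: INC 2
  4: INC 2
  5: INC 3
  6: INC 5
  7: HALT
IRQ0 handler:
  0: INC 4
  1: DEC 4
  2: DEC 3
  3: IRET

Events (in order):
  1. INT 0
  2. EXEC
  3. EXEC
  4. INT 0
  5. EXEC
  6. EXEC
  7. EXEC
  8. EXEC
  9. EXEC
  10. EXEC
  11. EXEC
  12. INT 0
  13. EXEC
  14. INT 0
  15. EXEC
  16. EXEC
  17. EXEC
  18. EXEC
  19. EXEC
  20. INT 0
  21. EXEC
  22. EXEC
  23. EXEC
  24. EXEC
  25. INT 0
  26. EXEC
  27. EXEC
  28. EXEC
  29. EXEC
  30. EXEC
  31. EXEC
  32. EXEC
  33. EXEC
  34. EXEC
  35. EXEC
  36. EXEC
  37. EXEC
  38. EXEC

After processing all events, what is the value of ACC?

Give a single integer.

Answer: -3

Derivation:
Event 1 (INT 0): INT 0 arrives: push (MAIN, PC=0), enter IRQ0 at PC=0 (depth now 1)
Event 2 (EXEC): [IRQ0] PC=0: INC 4 -> ACC=4
Event 3 (EXEC): [IRQ0] PC=1: DEC 4 -> ACC=0
Event 4 (INT 0): INT 0 arrives: push (IRQ0, PC=2), enter IRQ0 at PC=0 (depth now 2)
Event 5 (EXEC): [IRQ0] PC=0: INC 4 -> ACC=4
Event 6 (EXEC): [IRQ0] PC=1: DEC 4 -> ACC=0
Event 7 (EXEC): [IRQ0] PC=2: DEC 3 -> ACC=-3
Event 8 (EXEC): [IRQ0] PC=3: IRET -> resume IRQ0 at PC=2 (depth now 1)
Event 9 (EXEC): [IRQ0] PC=2: DEC 3 -> ACC=-6
Event 10 (EXEC): [IRQ0] PC=3: IRET -> resume MAIN at PC=0 (depth now 0)
Event 11 (EXEC): [MAIN] PC=0: INC 3 -> ACC=-3
Event 12 (INT 0): INT 0 arrives: push (MAIN, PC=1), enter IRQ0 at PC=0 (depth now 1)
Event 13 (EXEC): [IRQ0] PC=0: INC 4 -> ACC=1
Event 14 (INT 0): INT 0 arrives: push (IRQ0, PC=1), enter IRQ0 at PC=0 (depth now 2)
Event 15 (EXEC): [IRQ0] PC=0: INC 4 -> ACC=5
Event 16 (EXEC): [IRQ0] PC=1: DEC 4 -> ACC=1
Event 17 (EXEC): [IRQ0] PC=2: DEC 3 -> ACC=-2
Event 18 (EXEC): [IRQ0] PC=3: IRET -> resume IRQ0 at PC=1 (depth now 1)
Event 19 (EXEC): [IRQ0] PC=1: DEC 4 -> ACC=-6
Event 20 (INT 0): INT 0 arrives: push (IRQ0, PC=2), enter IRQ0 at PC=0 (depth now 2)
Event 21 (EXEC): [IRQ0] PC=0: INC 4 -> ACC=-2
Event 22 (EXEC): [IRQ0] PC=1: DEC 4 -> ACC=-6
Event 23 (EXEC): [IRQ0] PC=2: DEC 3 -> ACC=-9
Event 24 (EXEC): [IRQ0] PC=3: IRET -> resume IRQ0 at PC=2 (depth now 1)
Event 25 (INT 0): INT 0 arrives: push (IRQ0, PC=2), enter IRQ0 at PC=0 (depth now 2)
Event 26 (EXEC): [IRQ0] PC=0: INC 4 -> ACC=-5
Event 27 (EXEC): [IRQ0] PC=1: DEC 4 -> ACC=-9
Event 28 (EXEC): [IRQ0] PC=2: DEC 3 -> ACC=-12
Event 29 (EXEC): [IRQ0] PC=3: IRET -> resume IRQ0 at PC=2 (depth now 1)
Event 30 (EXEC): [IRQ0] PC=2: DEC 3 -> ACC=-15
Event 31 (EXEC): [IRQ0] PC=3: IRET -> resume MAIN at PC=1 (depth now 0)
Event 32 (EXEC): [MAIN] PC=1: INC 5 -> ACC=-10
Event 33 (EXEC): [MAIN] PC=2: DEC 5 -> ACC=-15
Event 34 (EXEC): [MAIN] PC=3: INC 2 -> ACC=-13
Event 35 (EXEC): [MAIN] PC=4: INC 2 -> ACC=-11
Event 36 (EXEC): [MAIN] PC=5: INC 3 -> ACC=-8
Event 37 (EXEC): [MAIN] PC=6: INC 5 -> ACC=-3
Event 38 (EXEC): [MAIN] PC=7: HALT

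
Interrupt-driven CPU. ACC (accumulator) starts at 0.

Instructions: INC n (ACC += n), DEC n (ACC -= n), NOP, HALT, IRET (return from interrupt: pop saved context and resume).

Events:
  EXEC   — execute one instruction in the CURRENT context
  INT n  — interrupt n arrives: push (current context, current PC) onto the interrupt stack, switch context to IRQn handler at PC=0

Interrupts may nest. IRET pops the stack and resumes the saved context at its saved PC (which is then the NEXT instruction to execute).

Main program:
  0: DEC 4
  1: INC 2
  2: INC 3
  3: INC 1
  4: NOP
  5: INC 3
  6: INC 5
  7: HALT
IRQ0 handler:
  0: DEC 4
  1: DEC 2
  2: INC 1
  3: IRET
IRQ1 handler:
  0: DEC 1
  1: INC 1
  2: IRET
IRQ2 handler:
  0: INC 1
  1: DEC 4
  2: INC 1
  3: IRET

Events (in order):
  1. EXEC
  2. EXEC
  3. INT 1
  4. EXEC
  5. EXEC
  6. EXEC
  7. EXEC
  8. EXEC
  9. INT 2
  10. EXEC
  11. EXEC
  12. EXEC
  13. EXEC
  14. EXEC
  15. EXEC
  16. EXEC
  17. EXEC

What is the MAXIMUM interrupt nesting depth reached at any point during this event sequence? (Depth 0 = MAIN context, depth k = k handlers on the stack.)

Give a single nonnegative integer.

Event 1 (EXEC): [MAIN] PC=0: DEC 4 -> ACC=-4 [depth=0]
Event 2 (EXEC): [MAIN] PC=1: INC 2 -> ACC=-2 [depth=0]
Event 3 (INT 1): INT 1 arrives: push (MAIN, PC=2), enter IRQ1 at PC=0 (depth now 1) [depth=1]
Event 4 (EXEC): [IRQ1] PC=0: DEC 1 -> ACC=-3 [depth=1]
Event 5 (EXEC): [IRQ1] PC=1: INC 1 -> ACC=-2 [depth=1]
Event 6 (EXEC): [IRQ1] PC=2: IRET -> resume MAIN at PC=2 (depth now 0) [depth=0]
Event 7 (EXEC): [MAIN] PC=2: INC 3 -> ACC=1 [depth=0]
Event 8 (EXEC): [MAIN] PC=3: INC 1 -> ACC=2 [depth=0]
Event 9 (INT 2): INT 2 arrives: push (MAIN, PC=4), enter IRQ2 at PC=0 (depth now 1) [depth=1]
Event 10 (EXEC): [IRQ2] PC=0: INC 1 -> ACC=3 [depth=1]
Event 11 (EXEC): [IRQ2] PC=1: DEC 4 -> ACC=-1 [depth=1]
Event 12 (EXEC): [IRQ2] PC=2: INC 1 -> ACC=0 [depth=1]
Event 13 (EXEC): [IRQ2] PC=3: IRET -> resume MAIN at PC=4 (depth now 0) [depth=0]
Event 14 (EXEC): [MAIN] PC=4: NOP [depth=0]
Event 15 (EXEC): [MAIN] PC=5: INC 3 -> ACC=3 [depth=0]
Event 16 (EXEC): [MAIN] PC=6: INC 5 -> ACC=8 [depth=0]
Event 17 (EXEC): [MAIN] PC=7: HALT [depth=0]
Max depth observed: 1

Answer: 1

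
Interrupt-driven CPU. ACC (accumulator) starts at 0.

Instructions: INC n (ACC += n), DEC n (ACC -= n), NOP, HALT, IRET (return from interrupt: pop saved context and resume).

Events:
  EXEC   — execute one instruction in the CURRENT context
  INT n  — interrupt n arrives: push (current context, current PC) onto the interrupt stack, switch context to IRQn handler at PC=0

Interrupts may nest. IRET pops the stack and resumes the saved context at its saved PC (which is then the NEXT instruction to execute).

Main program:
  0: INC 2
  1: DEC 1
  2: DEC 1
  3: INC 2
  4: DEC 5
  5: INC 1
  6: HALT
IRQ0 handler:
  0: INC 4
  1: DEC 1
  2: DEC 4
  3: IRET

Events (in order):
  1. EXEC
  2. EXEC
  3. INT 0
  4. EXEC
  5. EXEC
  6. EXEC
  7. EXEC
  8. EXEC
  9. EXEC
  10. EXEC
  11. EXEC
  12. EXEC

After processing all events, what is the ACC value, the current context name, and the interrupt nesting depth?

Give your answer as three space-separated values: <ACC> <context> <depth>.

Answer: -3 MAIN 0

Derivation:
Event 1 (EXEC): [MAIN] PC=0: INC 2 -> ACC=2
Event 2 (EXEC): [MAIN] PC=1: DEC 1 -> ACC=1
Event 3 (INT 0): INT 0 arrives: push (MAIN, PC=2), enter IRQ0 at PC=0 (depth now 1)
Event 4 (EXEC): [IRQ0] PC=0: INC 4 -> ACC=5
Event 5 (EXEC): [IRQ0] PC=1: DEC 1 -> ACC=4
Event 6 (EXEC): [IRQ0] PC=2: DEC 4 -> ACC=0
Event 7 (EXEC): [IRQ0] PC=3: IRET -> resume MAIN at PC=2 (depth now 0)
Event 8 (EXEC): [MAIN] PC=2: DEC 1 -> ACC=-1
Event 9 (EXEC): [MAIN] PC=3: INC 2 -> ACC=1
Event 10 (EXEC): [MAIN] PC=4: DEC 5 -> ACC=-4
Event 11 (EXEC): [MAIN] PC=5: INC 1 -> ACC=-3
Event 12 (EXEC): [MAIN] PC=6: HALT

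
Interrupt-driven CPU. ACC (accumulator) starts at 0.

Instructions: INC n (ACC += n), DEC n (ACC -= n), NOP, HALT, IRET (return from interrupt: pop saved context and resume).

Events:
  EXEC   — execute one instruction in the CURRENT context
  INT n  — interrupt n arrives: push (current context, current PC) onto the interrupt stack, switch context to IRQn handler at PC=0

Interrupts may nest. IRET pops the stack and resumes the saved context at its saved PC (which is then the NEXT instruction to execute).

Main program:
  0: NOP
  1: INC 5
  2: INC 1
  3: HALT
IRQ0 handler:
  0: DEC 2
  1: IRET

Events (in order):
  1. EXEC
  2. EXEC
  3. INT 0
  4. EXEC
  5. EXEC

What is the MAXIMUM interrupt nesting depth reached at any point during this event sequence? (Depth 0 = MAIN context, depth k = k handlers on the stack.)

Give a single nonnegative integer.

Event 1 (EXEC): [MAIN] PC=0: NOP [depth=0]
Event 2 (EXEC): [MAIN] PC=1: INC 5 -> ACC=5 [depth=0]
Event 3 (INT 0): INT 0 arrives: push (MAIN, PC=2), enter IRQ0 at PC=0 (depth now 1) [depth=1]
Event 4 (EXEC): [IRQ0] PC=0: DEC 2 -> ACC=3 [depth=1]
Event 5 (EXEC): [IRQ0] PC=1: IRET -> resume MAIN at PC=2 (depth now 0) [depth=0]
Max depth observed: 1

Answer: 1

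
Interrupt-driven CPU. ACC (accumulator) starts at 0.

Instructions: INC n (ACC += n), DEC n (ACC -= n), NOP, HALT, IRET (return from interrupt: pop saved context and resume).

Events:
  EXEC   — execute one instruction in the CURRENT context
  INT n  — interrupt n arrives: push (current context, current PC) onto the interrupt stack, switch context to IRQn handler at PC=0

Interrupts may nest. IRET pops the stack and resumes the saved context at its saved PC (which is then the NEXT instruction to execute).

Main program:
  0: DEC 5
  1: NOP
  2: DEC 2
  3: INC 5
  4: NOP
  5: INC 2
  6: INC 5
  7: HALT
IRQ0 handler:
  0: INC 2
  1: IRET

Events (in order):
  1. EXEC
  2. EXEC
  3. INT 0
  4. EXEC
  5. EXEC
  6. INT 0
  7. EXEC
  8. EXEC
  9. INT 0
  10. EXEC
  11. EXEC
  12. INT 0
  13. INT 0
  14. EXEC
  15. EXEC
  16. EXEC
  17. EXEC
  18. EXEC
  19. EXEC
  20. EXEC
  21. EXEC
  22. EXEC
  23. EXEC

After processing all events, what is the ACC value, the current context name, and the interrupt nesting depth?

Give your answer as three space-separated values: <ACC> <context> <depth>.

Answer: 15 MAIN 0

Derivation:
Event 1 (EXEC): [MAIN] PC=0: DEC 5 -> ACC=-5
Event 2 (EXEC): [MAIN] PC=1: NOP
Event 3 (INT 0): INT 0 arrives: push (MAIN, PC=2), enter IRQ0 at PC=0 (depth now 1)
Event 4 (EXEC): [IRQ0] PC=0: INC 2 -> ACC=-3
Event 5 (EXEC): [IRQ0] PC=1: IRET -> resume MAIN at PC=2 (depth now 0)
Event 6 (INT 0): INT 0 arrives: push (MAIN, PC=2), enter IRQ0 at PC=0 (depth now 1)
Event 7 (EXEC): [IRQ0] PC=0: INC 2 -> ACC=-1
Event 8 (EXEC): [IRQ0] PC=1: IRET -> resume MAIN at PC=2 (depth now 0)
Event 9 (INT 0): INT 0 arrives: push (MAIN, PC=2), enter IRQ0 at PC=0 (depth now 1)
Event 10 (EXEC): [IRQ0] PC=0: INC 2 -> ACC=1
Event 11 (EXEC): [IRQ0] PC=1: IRET -> resume MAIN at PC=2 (depth now 0)
Event 12 (INT 0): INT 0 arrives: push (MAIN, PC=2), enter IRQ0 at PC=0 (depth now 1)
Event 13 (INT 0): INT 0 arrives: push (IRQ0, PC=0), enter IRQ0 at PC=0 (depth now 2)
Event 14 (EXEC): [IRQ0] PC=0: INC 2 -> ACC=3
Event 15 (EXEC): [IRQ0] PC=1: IRET -> resume IRQ0 at PC=0 (depth now 1)
Event 16 (EXEC): [IRQ0] PC=0: INC 2 -> ACC=5
Event 17 (EXEC): [IRQ0] PC=1: IRET -> resume MAIN at PC=2 (depth now 0)
Event 18 (EXEC): [MAIN] PC=2: DEC 2 -> ACC=3
Event 19 (EXEC): [MAIN] PC=3: INC 5 -> ACC=8
Event 20 (EXEC): [MAIN] PC=4: NOP
Event 21 (EXEC): [MAIN] PC=5: INC 2 -> ACC=10
Event 22 (EXEC): [MAIN] PC=6: INC 5 -> ACC=15
Event 23 (EXEC): [MAIN] PC=7: HALT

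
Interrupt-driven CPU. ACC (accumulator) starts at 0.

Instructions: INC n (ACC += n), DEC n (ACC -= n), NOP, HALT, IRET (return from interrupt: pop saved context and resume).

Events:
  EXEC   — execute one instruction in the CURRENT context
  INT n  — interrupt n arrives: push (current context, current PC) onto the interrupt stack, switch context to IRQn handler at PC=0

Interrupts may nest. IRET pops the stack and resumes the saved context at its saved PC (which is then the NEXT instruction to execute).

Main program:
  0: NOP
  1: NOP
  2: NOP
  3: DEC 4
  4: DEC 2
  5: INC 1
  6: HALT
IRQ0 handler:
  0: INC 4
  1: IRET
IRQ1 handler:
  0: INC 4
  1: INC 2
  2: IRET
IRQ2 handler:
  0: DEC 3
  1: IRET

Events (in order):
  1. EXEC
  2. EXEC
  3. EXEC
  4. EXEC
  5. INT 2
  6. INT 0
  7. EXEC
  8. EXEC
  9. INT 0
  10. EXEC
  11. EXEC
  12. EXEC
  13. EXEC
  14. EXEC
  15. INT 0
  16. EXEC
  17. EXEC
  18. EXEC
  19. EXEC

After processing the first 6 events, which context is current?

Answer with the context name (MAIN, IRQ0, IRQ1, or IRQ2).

Answer: IRQ0

Derivation:
Event 1 (EXEC): [MAIN] PC=0: NOP
Event 2 (EXEC): [MAIN] PC=1: NOP
Event 3 (EXEC): [MAIN] PC=2: NOP
Event 4 (EXEC): [MAIN] PC=3: DEC 4 -> ACC=-4
Event 5 (INT 2): INT 2 arrives: push (MAIN, PC=4), enter IRQ2 at PC=0 (depth now 1)
Event 6 (INT 0): INT 0 arrives: push (IRQ2, PC=0), enter IRQ0 at PC=0 (depth now 2)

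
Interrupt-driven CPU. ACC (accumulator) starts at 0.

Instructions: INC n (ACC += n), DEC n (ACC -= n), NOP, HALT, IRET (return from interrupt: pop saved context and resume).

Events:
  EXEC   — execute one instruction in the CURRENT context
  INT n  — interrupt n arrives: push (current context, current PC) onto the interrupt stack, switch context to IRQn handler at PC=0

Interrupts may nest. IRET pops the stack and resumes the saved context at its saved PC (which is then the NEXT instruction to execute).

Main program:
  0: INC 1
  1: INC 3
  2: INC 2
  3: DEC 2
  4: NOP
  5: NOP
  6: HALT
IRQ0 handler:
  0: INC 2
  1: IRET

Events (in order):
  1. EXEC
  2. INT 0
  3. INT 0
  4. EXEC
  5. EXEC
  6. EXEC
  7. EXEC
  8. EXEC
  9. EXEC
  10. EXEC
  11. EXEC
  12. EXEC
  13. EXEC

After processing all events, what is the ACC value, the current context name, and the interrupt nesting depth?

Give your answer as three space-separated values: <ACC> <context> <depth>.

Event 1 (EXEC): [MAIN] PC=0: INC 1 -> ACC=1
Event 2 (INT 0): INT 0 arrives: push (MAIN, PC=1), enter IRQ0 at PC=0 (depth now 1)
Event 3 (INT 0): INT 0 arrives: push (IRQ0, PC=0), enter IRQ0 at PC=0 (depth now 2)
Event 4 (EXEC): [IRQ0] PC=0: INC 2 -> ACC=3
Event 5 (EXEC): [IRQ0] PC=1: IRET -> resume IRQ0 at PC=0 (depth now 1)
Event 6 (EXEC): [IRQ0] PC=0: INC 2 -> ACC=5
Event 7 (EXEC): [IRQ0] PC=1: IRET -> resume MAIN at PC=1 (depth now 0)
Event 8 (EXEC): [MAIN] PC=1: INC 3 -> ACC=8
Event 9 (EXEC): [MAIN] PC=2: INC 2 -> ACC=10
Event 10 (EXEC): [MAIN] PC=3: DEC 2 -> ACC=8
Event 11 (EXEC): [MAIN] PC=4: NOP
Event 12 (EXEC): [MAIN] PC=5: NOP
Event 13 (EXEC): [MAIN] PC=6: HALT

Answer: 8 MAIN 0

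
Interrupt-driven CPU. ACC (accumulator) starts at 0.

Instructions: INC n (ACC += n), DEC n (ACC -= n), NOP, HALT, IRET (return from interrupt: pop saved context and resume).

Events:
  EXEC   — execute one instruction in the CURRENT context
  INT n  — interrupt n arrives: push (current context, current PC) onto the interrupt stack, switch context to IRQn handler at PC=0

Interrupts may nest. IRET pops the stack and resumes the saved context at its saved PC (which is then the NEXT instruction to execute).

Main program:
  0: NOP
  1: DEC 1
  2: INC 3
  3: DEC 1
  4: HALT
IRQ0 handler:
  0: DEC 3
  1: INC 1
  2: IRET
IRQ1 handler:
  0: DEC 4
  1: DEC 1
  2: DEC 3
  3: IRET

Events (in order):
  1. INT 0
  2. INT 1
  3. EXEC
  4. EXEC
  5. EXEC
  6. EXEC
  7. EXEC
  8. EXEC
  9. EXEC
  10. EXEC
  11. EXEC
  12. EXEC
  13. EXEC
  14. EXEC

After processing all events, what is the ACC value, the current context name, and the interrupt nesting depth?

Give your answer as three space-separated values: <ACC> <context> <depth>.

Event 1 (INT 0): INT 0 arrives: push (MAIN, PC=0), enter IRQ0 at PC=0 (depth now 1)
Event 2 (INT 1): INT 1 arrives: push (IRQ0, PC=0), enter IRQ1 at PC=0 (depth now 2)
Event 3 (EXEC): [IRQ1] PC=0: DEC 4 -> ACC=-4
Event 4 (EXEC): [IRQ1] PC=1: DEC 1 -> ACC=-5
Event 5 (EXEC): [IRQ1] PC=2: DEC 3 -> ACC=-8
Event 6 (EXEC): [IRQ1] PC=3: IRET -> resume IRQ0 at PC=0 (depth now 1)
Event 7 (EXEC): [IRQ0] PC=0: DEC 3 -> ACC=-11
Event 8 (EXEC): [IRQ0] PC=1: INC 1 -> ACC=-10
Event 9 (EXEC): [IRQ0] PC=2: IRET -> resume MAIN at PC=0 (depth now 0)
Event 10 (EXEC): [MAIN] PC=0: NOP
Event 11 (EXEC): [MAIN] PC=1: DEC 1 -> ACC=-11
Event 12 (EXEC): [MAIN] PC=2: INC 3 -> ACC=-8
Event 13 (EXEC): [MAIN] PC=3: DEC 1 -> ACC=-9
Event 14 (EXEC): [MAIN] PC=4: HALT

Answer: -9 MAIN 0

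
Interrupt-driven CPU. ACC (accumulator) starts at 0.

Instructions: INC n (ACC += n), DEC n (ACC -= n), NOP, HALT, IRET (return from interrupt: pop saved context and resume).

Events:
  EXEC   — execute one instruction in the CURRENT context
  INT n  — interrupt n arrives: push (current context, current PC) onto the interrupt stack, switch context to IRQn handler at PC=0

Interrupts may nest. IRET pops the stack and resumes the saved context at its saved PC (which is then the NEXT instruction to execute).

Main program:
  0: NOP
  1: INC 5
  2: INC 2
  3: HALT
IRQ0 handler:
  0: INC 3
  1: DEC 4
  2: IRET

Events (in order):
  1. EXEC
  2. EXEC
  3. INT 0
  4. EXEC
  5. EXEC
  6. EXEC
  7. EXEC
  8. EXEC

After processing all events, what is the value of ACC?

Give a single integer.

Answer: 6

Derivation:
Event 1 (EXEC): [MAIN] PC=0: NOP
Event 2 (EXEC): [MAIN] PC=1: INC 5 -> ACC=5
Event 3 (INT 0): INT 0 arrives: push (MAIN, PC=2), enter IRQ0 at PC=0 (depth now 1)
Event 4 (EXEC): [IRQ0] PC=0: INC 3 -> ACC=8
Event 5 (EXEC): [IRQ0] PC=1: DEC 4 -> ACC=4
Event 6 (EXEC): [IRQ0] PC=2: IRET -> resume MAIN at PC=2 (depth now 0)
Event 7 (EXEC): [MAIN] PC=2: INC 2 -> ACC=6
Event 8 (EXEC): [MAIN] PC=3: HALT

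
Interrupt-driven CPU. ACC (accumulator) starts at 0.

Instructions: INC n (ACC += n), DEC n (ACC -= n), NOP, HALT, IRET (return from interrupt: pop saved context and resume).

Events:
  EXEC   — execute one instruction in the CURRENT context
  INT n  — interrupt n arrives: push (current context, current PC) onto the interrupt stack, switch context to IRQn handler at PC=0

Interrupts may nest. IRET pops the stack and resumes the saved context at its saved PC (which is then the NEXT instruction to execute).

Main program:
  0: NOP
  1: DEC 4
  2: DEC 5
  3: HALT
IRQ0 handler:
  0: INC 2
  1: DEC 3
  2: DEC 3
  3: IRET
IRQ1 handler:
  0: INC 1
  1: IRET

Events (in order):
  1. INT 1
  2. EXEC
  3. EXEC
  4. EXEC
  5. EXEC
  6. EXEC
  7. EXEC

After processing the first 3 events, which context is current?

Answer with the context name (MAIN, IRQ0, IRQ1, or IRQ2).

Answer: MAIN

Derivation:
Event 1 (INT 1): INT 1 arrives: push (MAIN, PC=0), enter IRQ1 at PC=0 (depth now 1)
Event 2 (EXEC): [IRQ1] PC=0: INC 1 -> ACC=1
Event 3 (EXEC): [IRQ1] PC=1: IRET -> resume MAIN at PC=0 (depth now 0)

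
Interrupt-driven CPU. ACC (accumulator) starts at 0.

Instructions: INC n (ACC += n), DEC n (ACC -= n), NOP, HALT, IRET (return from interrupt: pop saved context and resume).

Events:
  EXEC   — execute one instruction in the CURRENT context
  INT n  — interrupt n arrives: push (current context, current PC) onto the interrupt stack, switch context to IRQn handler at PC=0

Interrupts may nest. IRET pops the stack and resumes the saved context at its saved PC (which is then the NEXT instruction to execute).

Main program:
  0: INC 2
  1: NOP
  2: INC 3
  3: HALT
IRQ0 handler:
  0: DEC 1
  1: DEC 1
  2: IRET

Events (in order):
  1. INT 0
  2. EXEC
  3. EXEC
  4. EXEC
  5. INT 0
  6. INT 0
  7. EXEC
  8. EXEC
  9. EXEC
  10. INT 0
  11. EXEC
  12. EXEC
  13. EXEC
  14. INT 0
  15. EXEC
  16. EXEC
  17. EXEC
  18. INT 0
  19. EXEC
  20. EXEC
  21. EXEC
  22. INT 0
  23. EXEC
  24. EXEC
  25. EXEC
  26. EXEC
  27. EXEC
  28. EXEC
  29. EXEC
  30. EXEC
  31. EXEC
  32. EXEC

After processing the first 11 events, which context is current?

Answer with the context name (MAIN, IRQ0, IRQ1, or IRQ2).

Answer: IRQ0

Derivation:
Event 1 (INT 0): INT 0 arrives: push (MAIN, PC=0), enter IRQ0 at PC=0 (depth now 1)
Event 2 (EXEC): [IRQ0] PC=0: DEC 1 -> ACC=-1
Event 3 (EXEC): [IRQ0] PC=1: DEC 1 -> ACC=-2
Event 4 (EXEC): [IRQ0] PC=2: IRET -> resume MAIN at PC=0 (depth now 0)
Event 5 (INT 0): INT 0 arrives: push (MAIN, PC=0), enter IRQ0 at PC=0 (depth now 1)
Event 6 (INT 0): INT 0 arrives: push (IRQ0, PC=0), enter IRQ0 at PC=0 (depth now 2)
Event 7 (EXEC): [IRQ0] PC=0: DEC 1 -> ACC=-3
Event 8 (EXEC): [IRQ0] PC=1: DEC 1 -> ACC=-4
Event 9 (EXEC): [IRQ0] PC=2: IRET -> resume IRQ0 at PC=0 (depth now 1)
Event 10 (INT 0): INT 0 arrives: push (IRQ0, PC=0), enter IRQ0 at PC=0 (depth now 2)
Event 11 (EXEC): [IRQ0] PC=0: DEC 1 -> ACC=-5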